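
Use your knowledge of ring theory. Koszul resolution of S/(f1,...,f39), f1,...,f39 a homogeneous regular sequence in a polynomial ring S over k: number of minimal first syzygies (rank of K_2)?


Regular sequence => Koszul complex is the minimal free resolution.
Syz_1 minimally generated by Koszul relations f_i*e_j - f_j*e_i (i<j): mu(Syz_1) = beta_2 = C(m,2) = m(m-1)/2
m=39
39*38/2 = 741


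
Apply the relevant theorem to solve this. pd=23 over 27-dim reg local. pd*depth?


pd+depth=27
depth=27-23=4
pd*depth=23*4=92


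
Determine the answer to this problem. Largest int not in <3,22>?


gcd(3,22)=1 => F=ab-a-b=3*22-3-22=66-25=41


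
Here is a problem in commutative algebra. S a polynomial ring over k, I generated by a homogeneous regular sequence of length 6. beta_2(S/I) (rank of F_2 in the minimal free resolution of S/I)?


Regular sequence => Koszul complex is the minimal free resolution.
Syz_1 minimally generated by Koszul relations f_i*e_j - f_j*e_i (i<j): mu(Syz_1) = beta_2 = C(m,2) = m(m-1)/2
m=6
6*5/2 = 15


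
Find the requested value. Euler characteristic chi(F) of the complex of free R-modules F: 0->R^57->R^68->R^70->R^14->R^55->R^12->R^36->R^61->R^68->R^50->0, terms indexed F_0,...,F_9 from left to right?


chi = sum (-1)^i * rank:
(-1)^0*57=57
(-1)^1*68=-68
(-1)^2*70=70
(-1)^3*14=-14
(-1)^4*55=55
(-1)^5*12=-12
(-1)^6*36=36
(-1)^7*61=-61
(-1)^8*68=68
(-1)^9*50=-50
chi=81


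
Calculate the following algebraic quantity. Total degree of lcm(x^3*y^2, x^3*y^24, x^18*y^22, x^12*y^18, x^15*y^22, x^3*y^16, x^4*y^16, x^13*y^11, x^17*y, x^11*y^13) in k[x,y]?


lcm = componentwise max:
x: max(3,3,18,12,15,3,4,13,17,11)=18
y: max(2,24,22,18,22,16,16,11,1,13)=24
Total=18+24=42


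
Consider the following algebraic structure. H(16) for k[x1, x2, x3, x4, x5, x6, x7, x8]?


C(d+n-1,n-1)=C(23,7)=245157


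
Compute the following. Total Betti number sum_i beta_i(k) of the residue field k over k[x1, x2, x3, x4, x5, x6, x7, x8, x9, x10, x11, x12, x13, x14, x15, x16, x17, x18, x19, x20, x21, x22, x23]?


Koszul resolution: beta_i(k)=C(n,i), n=23
sum_i C(23,i) = 2^23 = 8388608


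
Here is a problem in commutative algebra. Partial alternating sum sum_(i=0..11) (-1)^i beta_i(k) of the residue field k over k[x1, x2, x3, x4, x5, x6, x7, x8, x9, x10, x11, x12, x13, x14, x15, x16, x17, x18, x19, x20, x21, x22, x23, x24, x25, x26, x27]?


Koszul resolution: beta_i(k)=C(n,i), n=27
sum_(i=0..p) (-1)^i C(n,i) = (-1)^p C(n-1,p)
(-1)^11*C(26,11) = (-1)^11*7726160 = -7726160


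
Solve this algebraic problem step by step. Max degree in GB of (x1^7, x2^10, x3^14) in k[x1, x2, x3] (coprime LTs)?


Pure powers, coprime LTs => already GB.
Degrees: 7, 10, 14
Max=14


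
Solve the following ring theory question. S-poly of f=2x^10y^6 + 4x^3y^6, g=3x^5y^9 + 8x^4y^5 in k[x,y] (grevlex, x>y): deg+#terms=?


LT(f)=2x^10y^6, LT(g)=3x^5y^9
lcm(LM)=x^10y^9
S(f,g) (scaled by 6 to clear denominators) = 3y^3*f - 2x^5*g = -16x^9y^5 + 12x^3y^9
2 terms, deg 14.
14+2=16


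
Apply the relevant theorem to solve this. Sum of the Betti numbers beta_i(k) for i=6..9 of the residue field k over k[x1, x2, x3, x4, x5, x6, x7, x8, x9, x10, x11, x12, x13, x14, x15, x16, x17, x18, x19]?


Koszul resolution: beta_i(k)=C(n,i), n=19
C(19,6)=27132, C(19,7)=50388, C(19,8)=75582, C(19,9)=92378
Sum=245480


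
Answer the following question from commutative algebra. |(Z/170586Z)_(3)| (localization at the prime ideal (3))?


3-primary part: 170586=3^8*26
Size=3^8=6561


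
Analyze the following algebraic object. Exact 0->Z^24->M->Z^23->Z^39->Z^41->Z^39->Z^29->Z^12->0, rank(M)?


Alt sum=0:
(-1)^0*24 + (-1)^1*? + (-1)^2*23 + (-1)^3*39 + (-1)^4*41 + (-1)^5*39 + (-1)^6*29 + (-1)^7*12=0
rank(M)=27


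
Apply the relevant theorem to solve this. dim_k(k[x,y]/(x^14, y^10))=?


Basis: x^i*y^j, i<14, j<10
14*10=140


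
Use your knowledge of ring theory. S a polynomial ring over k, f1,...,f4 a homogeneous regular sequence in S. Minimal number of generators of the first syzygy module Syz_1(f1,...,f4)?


Regular sequence => Koszul complex is the minimal free resolution.
Syz_1 minimally generated by Koszul relations f_i*e_j - f_j*e_i (i<j): mu(Syz_1) = beta_2 = C(m,2) = m(m-1)/2
m=4
4*3/2 = 6


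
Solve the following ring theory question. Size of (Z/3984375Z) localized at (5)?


5-primary part: 3984375=5^7*51
Size=5^7=78125


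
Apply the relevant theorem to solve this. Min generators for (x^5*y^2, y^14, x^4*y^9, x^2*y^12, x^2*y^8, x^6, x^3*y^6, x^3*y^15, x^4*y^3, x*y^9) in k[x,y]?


Remove redundant (divisible by others).
x^4*y^9 redundant.
x^2*y^12 redundant.
x^3*y^15 redundant.
Min: x^6, x^5*y^2, x^4*y^3, x^3*y^6, x^2*y^8, x*y^9, y^14
Count=7


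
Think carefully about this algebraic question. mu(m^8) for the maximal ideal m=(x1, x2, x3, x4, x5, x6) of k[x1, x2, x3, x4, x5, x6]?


Graded Nakayama: mu(m^d) = dim_k (m^d/m^(d+1)) = #degree-8 monomials in 6 vars
C(n+d-1,d)=C(13,8)=1287


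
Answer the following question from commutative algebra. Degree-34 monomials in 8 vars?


C(d+n-1,n-1)=C(41,7)=22481940


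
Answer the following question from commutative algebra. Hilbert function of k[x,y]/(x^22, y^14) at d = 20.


k[x,y], I = (x^22, y^14), d = 20
Need i < 22 and d-i < 14.
Range: 7 <= i <= 20.
H(20) = 14


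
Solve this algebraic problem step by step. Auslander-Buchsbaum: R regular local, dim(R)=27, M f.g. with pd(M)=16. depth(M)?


pd+depth=depth(R)=27
depth=27-16=11


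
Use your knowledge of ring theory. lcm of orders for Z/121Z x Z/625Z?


Exponent = lcm of the cyclic orders; pairwise coprime => product.
11^2*5^4=121*625=75625


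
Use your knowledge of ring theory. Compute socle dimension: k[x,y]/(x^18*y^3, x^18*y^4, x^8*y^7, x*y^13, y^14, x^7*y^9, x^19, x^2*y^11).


Socle = ann(m) = span of standard monomials u with x*u, y*u in I (staircase corners).
Redundant generators: x^18*y^4
Minimal generators: x^19, x^18*y^3, x^8*y^7, x^7*y^9, x^2*y^11, x*y^13, y^14
Corners: y^13, xy^12, x^6y^10, x^7y^8, x^17y^6, x^18y^2
Socle dim=6


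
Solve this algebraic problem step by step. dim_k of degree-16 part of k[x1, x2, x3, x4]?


C(d+n-1,n-1)=C(19,3)=969


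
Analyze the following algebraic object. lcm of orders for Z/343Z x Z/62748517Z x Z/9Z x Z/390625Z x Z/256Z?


Exponent = lcm of the cyclic orders; pairwise coprime => product.
7^3*13^7*3^2*5^8*2^8=343*62748517*9*390625*256=19370467197900000000


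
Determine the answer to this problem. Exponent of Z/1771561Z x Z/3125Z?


Exponent = lcm of the cyclic orders; pairwise coprime => product.
11^6*5^5=1771561*3125=5536128125


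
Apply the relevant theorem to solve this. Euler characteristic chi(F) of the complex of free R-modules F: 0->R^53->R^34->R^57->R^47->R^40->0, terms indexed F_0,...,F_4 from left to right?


chi = sum (-1)^i * rank:
(-1)^0*53=53
(-1)^1*34=-34
(-1)^2*57=57
(-1)^3*47=-47
(-1)^4*40=40
chi=69


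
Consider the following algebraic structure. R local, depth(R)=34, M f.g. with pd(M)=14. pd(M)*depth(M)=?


pd+depth=34
depth=34-14=20
pd*depth=14*20=280


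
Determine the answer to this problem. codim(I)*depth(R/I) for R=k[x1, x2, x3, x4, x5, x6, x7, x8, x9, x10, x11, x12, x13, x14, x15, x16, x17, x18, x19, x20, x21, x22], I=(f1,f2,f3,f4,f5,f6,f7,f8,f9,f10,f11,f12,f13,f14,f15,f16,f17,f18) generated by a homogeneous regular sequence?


codim=18, depth=dim(R/I)=22-18=4
Product=18*4=72


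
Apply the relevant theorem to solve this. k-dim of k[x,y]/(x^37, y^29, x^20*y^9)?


k[x,y]/I, I = (x^37, y^29, x^20*y^9)
Rect: 37x29=1073. Corner: (37-20)x(29-9)=340.
dim = 1073-340 = 733


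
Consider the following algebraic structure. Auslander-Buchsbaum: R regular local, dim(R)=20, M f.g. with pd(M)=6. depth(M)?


pd+depth=depth(R)=20
depth=20-6=14


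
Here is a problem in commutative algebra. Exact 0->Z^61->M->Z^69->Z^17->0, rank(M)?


Alt sum=0:
(-1)^0*61 + (-1)^1*? + (-1)^2*69 + (-1)^3*17=0
rank(M)=113


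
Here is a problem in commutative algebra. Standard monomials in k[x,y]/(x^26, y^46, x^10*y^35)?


k[x,y]/I, I = (x^26, y^46, x^10*y^35)
Rect: 26x46=1196. Corner: (26-10)x(46-35)=176.
dim = 1196-176 = 1020


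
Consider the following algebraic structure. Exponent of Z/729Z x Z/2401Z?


Exponent = lcm of the cyclic orders; pairwise coprime => product.
3^6*7^4=729*2401=1750329


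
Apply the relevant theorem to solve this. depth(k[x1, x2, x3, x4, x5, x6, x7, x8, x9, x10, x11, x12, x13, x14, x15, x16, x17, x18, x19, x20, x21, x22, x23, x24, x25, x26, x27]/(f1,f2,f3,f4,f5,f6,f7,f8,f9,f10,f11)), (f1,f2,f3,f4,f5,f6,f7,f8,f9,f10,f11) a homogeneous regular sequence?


depth(R)=27
depth(R/I)=27-11=16


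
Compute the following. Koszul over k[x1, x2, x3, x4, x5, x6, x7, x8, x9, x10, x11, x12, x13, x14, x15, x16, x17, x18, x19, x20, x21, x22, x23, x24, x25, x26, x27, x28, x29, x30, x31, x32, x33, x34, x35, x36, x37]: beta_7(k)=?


C(n,i)=C(37,7)=10295472


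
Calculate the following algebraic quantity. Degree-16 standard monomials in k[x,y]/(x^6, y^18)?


k[x,y], I = (x^6, y^18), d = 16
Need i < 6 and d-i < 18.
Range: 0 <= i <= 5.
H(16) = 6


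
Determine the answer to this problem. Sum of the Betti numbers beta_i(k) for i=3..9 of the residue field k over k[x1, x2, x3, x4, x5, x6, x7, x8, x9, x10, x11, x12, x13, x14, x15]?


Koszul resolution: beta_i(k)=C(n,i), n=15
C(15,3)=455, C(15,4)=1365, C(15,5)=3003, C(15,6)=5005, C(15,7)=6435, C(15,8)=6435, C(15,9)=5005
Sum=27703


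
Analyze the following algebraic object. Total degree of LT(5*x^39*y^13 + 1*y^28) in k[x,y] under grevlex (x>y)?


LT: 5*x^39*y^13
deg_x=39, deg_y=13
Total=39+13=52


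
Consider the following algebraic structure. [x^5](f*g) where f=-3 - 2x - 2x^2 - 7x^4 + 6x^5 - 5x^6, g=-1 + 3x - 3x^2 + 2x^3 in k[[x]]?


[x^5] = sum a_i*b_j, i+j=5
  -2*2=-4
  -7*3=-21
  6*-1=-6
Sum=-31


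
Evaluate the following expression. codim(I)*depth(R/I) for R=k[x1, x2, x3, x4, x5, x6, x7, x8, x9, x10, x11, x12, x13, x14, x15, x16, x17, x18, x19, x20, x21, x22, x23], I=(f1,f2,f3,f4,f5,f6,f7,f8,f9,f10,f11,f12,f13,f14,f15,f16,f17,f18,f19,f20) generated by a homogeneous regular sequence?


codim=20, depth=dim(R/I)=23-20=3
Product=20*3=60


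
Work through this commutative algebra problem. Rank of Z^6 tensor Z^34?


rank(M(x)N) = rank(M)*rank(N)
6*34 = 204


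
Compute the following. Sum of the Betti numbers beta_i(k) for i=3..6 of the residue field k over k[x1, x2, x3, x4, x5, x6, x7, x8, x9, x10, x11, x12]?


Koszul resolution: beta_i(k)=C(n,i), n=12
C(12,3)=220, C(12,4)=495, C(12,5)=792, C(12,6)=924
Sum=2431


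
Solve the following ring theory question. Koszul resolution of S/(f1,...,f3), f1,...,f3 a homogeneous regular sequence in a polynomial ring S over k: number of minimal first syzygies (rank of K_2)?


Regular sequence => Koszul complex is the minimal free resolution.
Syz_1 minimally generated by Koszul relations f_i*e_j - f_j*e_i (i<j): mu(Syz_1) = beta_2 = C(m,2) = m(m-1)/2
m=3
3*2/2 = 3


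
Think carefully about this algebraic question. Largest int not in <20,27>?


gcd(20,27)=1 => F=ab-a-b=20*27-20-27=540-47=493


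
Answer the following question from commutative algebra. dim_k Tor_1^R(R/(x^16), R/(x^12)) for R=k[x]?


Tor_1(R/I,R/J)=(I cap J)/IJ=(x^16)/(x^28)
dim=28-16=min(16,12)=12


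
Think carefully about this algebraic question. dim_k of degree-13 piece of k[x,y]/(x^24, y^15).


k[x,y], I = (x^24, y^15), d = 13
Need i < 24 and d-i < 15.
Range: 0 <= i <= 13.
H(13) = 14


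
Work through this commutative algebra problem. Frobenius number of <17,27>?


gcd(17,27)=1 => F=ab-a-b=17*27-17-27=459-44=415


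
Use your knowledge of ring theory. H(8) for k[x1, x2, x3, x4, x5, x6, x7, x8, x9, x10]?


C(d+n-1,n-1)=C(17,9)=24310


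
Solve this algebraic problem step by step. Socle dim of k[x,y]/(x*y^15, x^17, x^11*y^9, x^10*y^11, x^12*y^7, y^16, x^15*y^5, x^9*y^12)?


Socle = ann(m) = span of standard monomials u with x*u, y*u in I (staircase corners).
Minimal generators: x^17, x^15*y^5, x^12*y^7, x^11*y^9, x^10*y^11, x^9*y^12, x*y^15, y^16
Corners: y^15, x^8y^14, x^9y^11, x^10y^10, x^11y^8, x^14y^6, x^16y^4
Socle dim=7


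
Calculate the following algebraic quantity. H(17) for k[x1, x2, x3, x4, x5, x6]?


C(d+n-1,n-1)=C(22,5)=26334


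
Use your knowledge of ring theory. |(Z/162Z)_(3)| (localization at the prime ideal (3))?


3-primary part: 162=3^4*2
Size=3^4=81


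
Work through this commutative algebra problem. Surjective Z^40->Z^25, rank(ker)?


rank(ker) = 40-25 = 15


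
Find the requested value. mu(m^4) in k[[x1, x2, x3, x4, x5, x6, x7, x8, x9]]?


C(n+d-1,d)=C(12,4)=495


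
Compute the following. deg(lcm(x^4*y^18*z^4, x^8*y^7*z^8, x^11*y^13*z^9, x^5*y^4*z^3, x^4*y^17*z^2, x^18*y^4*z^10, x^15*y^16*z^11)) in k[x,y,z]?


lcm = componentwise max:
x: max(4,8,11,5,4,18,15)=18
y: max(18,7,13,4,17,4,16)=18
z: max(4,8,9,3,2,10,11)=11
Total=18+18+11=47


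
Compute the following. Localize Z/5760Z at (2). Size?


2-primary part: 5760=2^7*45
Size=2^7=128


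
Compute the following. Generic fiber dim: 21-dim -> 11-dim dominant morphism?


dim(fiber)=dim(X)-dim(Y)=21-11=10


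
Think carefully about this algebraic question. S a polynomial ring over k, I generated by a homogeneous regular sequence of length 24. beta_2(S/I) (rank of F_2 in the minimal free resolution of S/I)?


Regular sequence => Koszul complex is the minimal free resolution.
Syz_1 minimally generated by Koszul relations f_i*e_j - f_j*e_i (i<j): mu(Syz_1) = beta_2 = C(m,2) = m(m-1)/2
m=24
24*23/2 = 276


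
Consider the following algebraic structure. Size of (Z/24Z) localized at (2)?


2-primary part: 24=2^3*3
Size=2^3=8


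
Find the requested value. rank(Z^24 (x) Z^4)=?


rank(M(x)N) = rank(M)*rank(N)
24*4 = 96


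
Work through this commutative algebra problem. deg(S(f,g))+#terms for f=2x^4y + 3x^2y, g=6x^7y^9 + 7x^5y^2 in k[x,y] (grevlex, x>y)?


LT(f)=2x^4y, LT(g)=6x^7y^9
lcm(LM)=x^7y^9
S(f,g) (scaled by 12 to clear denominators) = 6x^3y^8*f - 2*g = 18x^5y^9 - 14x^5y^2
2 terms, deg 14.
14+2=16


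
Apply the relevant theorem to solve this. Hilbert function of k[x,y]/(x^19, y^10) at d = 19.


k[x,y], I = (x^19, y^10), d = 19
Need i < 19 and d-i < 10.
Range: 10 <= i <= 18.
H(19) = 9


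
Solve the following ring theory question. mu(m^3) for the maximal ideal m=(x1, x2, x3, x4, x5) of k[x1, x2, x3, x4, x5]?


Graded Nakayama: mu(m^d) = dim_k (m^d/m^(d+1)) = #degree-3 monomials in 5 vars
C(n+d-1,d)=C(7,3)=35


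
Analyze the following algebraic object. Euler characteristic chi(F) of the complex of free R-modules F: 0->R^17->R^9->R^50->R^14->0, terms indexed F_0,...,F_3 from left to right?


chi = sum (-1)^i * rank:
(-1)^0*17=17
(-1)^1*9=-9
(-1)^2*50=50
(-1)^3*14=-14
chi=44


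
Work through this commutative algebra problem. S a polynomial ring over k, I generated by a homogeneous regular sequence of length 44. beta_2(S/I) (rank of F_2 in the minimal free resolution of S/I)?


Regular sequence => Koszul complex is the minimal free resolution.
Syz_1 minimally generated by Koszul relations f_i*e_j - f_j*e_i (i<j): mu(Syz_1) = beta_2 = C(m,2) = m(m-1)/2
m=44
44*43/2 = 946


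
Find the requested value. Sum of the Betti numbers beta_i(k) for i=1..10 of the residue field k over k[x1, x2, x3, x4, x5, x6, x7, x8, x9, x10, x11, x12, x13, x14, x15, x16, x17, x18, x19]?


Koszul resolution: beta_i(k)=C(n,i), n=19
C(19,1)=19, C(19,2)=171, C(19,3)=969, C(19,4)=3876, C(19,5)=11628, C(19,6)=27132, C(19,7)=50388, C(19,8)=75582, C(19,9)=92378, C(19,10)=92378
Sum=354521


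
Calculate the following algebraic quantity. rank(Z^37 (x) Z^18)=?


rank(M(x)N) = rank(M)*rank(N)
37*18 = 666


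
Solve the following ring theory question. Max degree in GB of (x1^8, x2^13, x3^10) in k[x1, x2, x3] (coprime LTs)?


Pure powers, coprime LTs => already GB.
Degrees: 8, 13, 10
Max=13


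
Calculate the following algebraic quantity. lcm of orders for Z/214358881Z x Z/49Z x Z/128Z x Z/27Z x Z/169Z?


Exponent = lcm of the cyclic orders; pairwise coprime => product.
11^8*7^2*2^7*3^3*13^2=214358881*49*128*27*169=6134765968146816


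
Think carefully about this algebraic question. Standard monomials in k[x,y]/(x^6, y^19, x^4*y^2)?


k[x,y]/I, I = (x^6, y^19, x^4*y^2)
Rect: 6x19=114. Corner: (6-4)x(19-2)=34.
dim = 114-34 = 80


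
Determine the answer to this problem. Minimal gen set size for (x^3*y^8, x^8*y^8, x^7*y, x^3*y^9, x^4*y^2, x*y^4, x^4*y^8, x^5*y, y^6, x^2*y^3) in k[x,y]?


Remove redundant (divisible by others).
x^4*y^8 redundant.
x^3*y^9 redundant.
x^7*y redundant.
x^8*y^8 redundant.
x^3*y^8 redundant.
Min: x^5*y, x^4*y^2, x^2*y^3, x*y^4, y^6
Count=5


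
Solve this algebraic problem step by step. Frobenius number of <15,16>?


gcd(15,16)=1 => F=ab-a-b=15*16-15-16=240-31=209


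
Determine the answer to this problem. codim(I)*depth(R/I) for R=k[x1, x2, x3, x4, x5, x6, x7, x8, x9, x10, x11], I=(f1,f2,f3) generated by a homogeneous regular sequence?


codim=3, depth=dim(R/I)=11-3=8
Product=3*8=24


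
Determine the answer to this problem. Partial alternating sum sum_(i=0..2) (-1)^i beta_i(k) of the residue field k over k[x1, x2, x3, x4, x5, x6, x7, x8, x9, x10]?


Koszul resolution: beta_i(k)=C(n,i), n=10
sum_(i=0..p) (-1)^i C(n,i) = (-1)^p C(n-1,p)
(-1)^2*C(9,2) = (-1)^2*36 = 36


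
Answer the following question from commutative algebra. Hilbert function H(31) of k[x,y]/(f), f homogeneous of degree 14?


H(t)=d for t>=d-1.
d=14, t=31
H(31)=14


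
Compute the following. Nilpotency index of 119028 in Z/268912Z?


119028^k mod 268912:
k=1: 119028
k=2: 36064
k=3: 252448
k=4: 153664
k=5: 0
First zero at k = 5


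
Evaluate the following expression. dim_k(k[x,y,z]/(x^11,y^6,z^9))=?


Basis: x^iy^jz^k, i<11,j<6,k<9
11*6*9=594


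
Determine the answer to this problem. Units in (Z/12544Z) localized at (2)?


Local ring = Z/256Z.
phi(256) = 2^7*(2-1) = 128


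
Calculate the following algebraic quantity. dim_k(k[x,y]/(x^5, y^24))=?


Basis: x^i*y^j, i<5, j<24
5*24=120


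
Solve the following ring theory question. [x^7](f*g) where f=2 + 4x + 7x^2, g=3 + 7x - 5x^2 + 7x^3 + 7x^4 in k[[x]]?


[x^7] = sum a_i*b_j, i+j=7
Sum=0


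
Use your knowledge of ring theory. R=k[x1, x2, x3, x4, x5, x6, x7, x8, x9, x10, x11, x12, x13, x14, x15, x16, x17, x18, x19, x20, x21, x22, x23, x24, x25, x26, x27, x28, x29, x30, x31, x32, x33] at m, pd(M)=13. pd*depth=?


pd+depth=33
depth=33-13=20
pd*depth=13*20=260


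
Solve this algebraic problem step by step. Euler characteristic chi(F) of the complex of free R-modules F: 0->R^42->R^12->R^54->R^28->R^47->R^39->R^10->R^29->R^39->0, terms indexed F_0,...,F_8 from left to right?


chi = sum (-1)^i * rank:
(-1)^0*42=42
(-1)^1*12=-12
(-1)^2*54=54
(-1)^3*28=-28
(-1)^4*47=47
(-1)^5*39=-39
(-1)^6*10=10
(-1)^7*29=-29
(-1)^8*39=39
chi=84


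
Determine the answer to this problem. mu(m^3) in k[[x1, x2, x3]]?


C(n+d-1,d)=C(5,3)=10


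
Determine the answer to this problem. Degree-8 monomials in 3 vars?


C(d+n-1,n-1)=C(10,2)=45


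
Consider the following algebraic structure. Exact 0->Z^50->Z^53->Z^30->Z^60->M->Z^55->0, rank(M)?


Alt sum=0:
(-1)^0*50 + (-1)^1*53 + (-1)^2*30 + (-1)^3*60 + (-1)^4*? + (-1)^5*55=0
rank(M)=88


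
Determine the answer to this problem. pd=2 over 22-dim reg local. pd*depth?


pd+depth=22
depth=22-2=20
pd*depth=2*20=40


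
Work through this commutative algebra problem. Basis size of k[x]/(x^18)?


Basis: 1,x,...,x^17
dim=18


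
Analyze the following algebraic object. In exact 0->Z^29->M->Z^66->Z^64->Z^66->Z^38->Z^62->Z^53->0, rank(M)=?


Alt sum=0:
(-1)^0*29 + (-1)^1*? + (-1)^2*66 + (-1)^3*64 + (-1)^4*66 + (-1)^5*38 + (-1)^6*62 + (-1)^7*53=0
rank(M)=68


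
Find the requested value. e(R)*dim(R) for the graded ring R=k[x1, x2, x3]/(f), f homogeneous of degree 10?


e(R)=deg(f)=10, dim(R)=3-1=2
e*dim=10*2=20


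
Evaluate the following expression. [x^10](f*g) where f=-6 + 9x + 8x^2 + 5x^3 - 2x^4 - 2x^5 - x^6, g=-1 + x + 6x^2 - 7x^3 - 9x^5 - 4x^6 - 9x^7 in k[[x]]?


[x^10] = sum a_i*b_j, i+j=10
  5*-9=-45
  -2*-4=8
  -2*-9=18
Sum=-19


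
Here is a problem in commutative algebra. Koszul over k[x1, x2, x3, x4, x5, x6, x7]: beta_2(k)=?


C(n,i)=C(7,2)=21


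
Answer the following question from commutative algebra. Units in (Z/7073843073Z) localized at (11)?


Local ring = Z/2357947691Z.
phi(2357947691) = 11^8*(11-1) = 2143588810


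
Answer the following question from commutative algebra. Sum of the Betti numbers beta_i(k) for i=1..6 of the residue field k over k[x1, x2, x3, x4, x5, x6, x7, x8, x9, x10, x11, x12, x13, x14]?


Koszul resolution: beta_i(k)=C(n,i), n=14
C(14,1)=14, C(14,2)=91, C(14,3)=364, C(14,4)=1001, C(14,5)=2002, C(14,6)=3003
Sum=6475


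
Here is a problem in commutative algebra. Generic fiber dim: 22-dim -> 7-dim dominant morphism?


dim(fiber)=dim(X)-dim(Y)=22-7=15


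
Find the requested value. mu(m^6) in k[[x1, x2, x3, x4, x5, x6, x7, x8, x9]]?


C(n+d-1,d)=C(14,6)=3003


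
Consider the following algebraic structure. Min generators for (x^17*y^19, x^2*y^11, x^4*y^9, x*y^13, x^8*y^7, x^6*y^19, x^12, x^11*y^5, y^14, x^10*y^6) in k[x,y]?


Remove redundant (divisible by others).
x^6*y^19 redundant.
x^17*y^19 redundant.
Min: x^12, x^11*y^5, x^10*y^6, x^8*y^7, x^4*y^9, x^2*y^11, x*y^13, y^14
Count=8


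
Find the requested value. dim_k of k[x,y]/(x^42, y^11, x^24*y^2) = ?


k[x,y]/I, I = (x^42, y^11, x^24*y^2)
Rect: 42x11=462. Corner: (42-24)x(11-2)=162.
dim = 462-162 = 300


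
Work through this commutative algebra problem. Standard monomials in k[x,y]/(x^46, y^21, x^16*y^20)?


k[x,y]/I, I = (x^46, y^21, x^16*y^20)
Rect: 46x21=966. Corner: (46-16)x(21-20)=30.
dim = 966-30 = 936


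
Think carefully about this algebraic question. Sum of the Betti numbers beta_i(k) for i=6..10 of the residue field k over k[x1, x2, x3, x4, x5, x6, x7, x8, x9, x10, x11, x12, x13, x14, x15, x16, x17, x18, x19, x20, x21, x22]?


Koszul resolution: beta_i(k)=C(n,i), n=22
C(22,6)=74613, C(22,7)=170544, C(22,8)=319770, C(22,9)=497420, C(22,10)=646646
Sum=1708993


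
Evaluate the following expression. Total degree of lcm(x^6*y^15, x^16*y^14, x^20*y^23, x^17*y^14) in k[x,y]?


lcm = componentwise max:
x: max(6,16,20,17)=20
y: max(15,14,23,14)=23
Total=20+23=43


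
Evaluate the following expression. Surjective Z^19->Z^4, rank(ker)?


rank(ker) = 19-4 = 15


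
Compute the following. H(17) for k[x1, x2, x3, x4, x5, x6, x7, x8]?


C(d+n-1,n-1)=C(24,7)=346104


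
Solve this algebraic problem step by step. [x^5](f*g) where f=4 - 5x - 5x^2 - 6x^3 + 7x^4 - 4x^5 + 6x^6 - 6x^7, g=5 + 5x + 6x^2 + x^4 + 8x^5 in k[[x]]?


[x^5] = sum a_i*b_j, i+j=5
  4*8=32
  -5*1=-5
  -6*6=-36
  7*5=35
  -4*5=-20
Sum=6


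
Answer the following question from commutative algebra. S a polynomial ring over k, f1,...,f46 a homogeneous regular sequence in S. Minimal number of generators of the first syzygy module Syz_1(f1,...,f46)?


Regular sequence => Koszul complex is the minimal free resolution.
Syz_1 minimally generated by Koszul relations f_i*e_j - f_j*e_i (i<j): mu(Syz_1) = beta_2 = C(m,2) = m(m-1)/2
m=46
46*45/2 = 1035


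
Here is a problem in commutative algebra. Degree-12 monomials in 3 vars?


C(d+n-1,n-1)=C(14,2)=91


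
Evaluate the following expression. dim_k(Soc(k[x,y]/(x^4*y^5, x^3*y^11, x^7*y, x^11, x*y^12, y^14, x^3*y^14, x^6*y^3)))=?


Socle = ann(m) = span of standard monomials u with x*u, y*u in I (staircase corners).
Redundant generators: x^3*y^14
Minimal generators: x^11, x^7*y, x^6*y^3, x^4*y^5, x^3*y^11, x*y^12, y^14
Corners: y^13, x^2y^11, x^3y^10, x^5y^4, x^6y^2, x^10
Socle dim=6


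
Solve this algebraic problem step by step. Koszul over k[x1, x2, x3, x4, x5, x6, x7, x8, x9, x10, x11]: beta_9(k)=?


C(n,i)=C(11,9)=55


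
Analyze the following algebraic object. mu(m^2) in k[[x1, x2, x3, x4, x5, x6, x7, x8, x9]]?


C(n+d-1,d)=C(10,2)=45


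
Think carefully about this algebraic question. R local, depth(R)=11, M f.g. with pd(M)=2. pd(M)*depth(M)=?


pd+depth=11
depth=11-2=9
pd*depth=2*9=18


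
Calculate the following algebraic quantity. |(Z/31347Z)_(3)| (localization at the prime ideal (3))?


3-primary part: 31347=3^6*43
Size=3^6=729


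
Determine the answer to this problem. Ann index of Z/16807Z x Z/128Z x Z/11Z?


Exponent = lcm of the cyclic orders; pairwise coprime => product.
7^5*2^7*11^1=16807*128*11=23664256


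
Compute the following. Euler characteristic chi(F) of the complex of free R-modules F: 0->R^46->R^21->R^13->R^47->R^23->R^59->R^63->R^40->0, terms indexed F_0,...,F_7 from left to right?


chi = sum (-1)^i * rank:
(-1)^0*46=46
(-1)^1*21=-21
(-1)^2*13=13
(-1)^3*47=-47
(-1)^4*23=23
(-1)^5*59=-59
(-1)^6*63=63
(-1)^7*40=-40
chi=-22


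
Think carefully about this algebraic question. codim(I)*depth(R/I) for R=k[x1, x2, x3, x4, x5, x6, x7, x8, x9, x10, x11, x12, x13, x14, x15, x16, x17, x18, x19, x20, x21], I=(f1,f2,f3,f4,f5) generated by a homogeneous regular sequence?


codim=5, depth=dim(R/I)=21-5=16
Product=5*16=80


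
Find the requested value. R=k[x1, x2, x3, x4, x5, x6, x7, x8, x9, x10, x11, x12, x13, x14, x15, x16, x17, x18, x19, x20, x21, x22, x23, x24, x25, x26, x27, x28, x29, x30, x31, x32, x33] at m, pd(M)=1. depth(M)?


pd+depth=depth(R)=33
depth=33-1=32


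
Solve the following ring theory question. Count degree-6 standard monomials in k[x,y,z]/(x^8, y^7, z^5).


Need i<8, j<7, k<5 with i+j+k=6.
For each i, j ranges over max(0,6-i-4)..min(6,6-i):
  i=0: j in [2,6] -> 5
  i=1: j in [1,5] -> 5
  i=2: j in [0,4] -> 5
  i=3: j in [0,3] -> 4
  i=4: j in [0,2] -> 3
  i=5: j in [0,1] -> 2
  i=6: j in [0,0] -> 1
H(6) = 5+5+5+4+3+2+1 = 25


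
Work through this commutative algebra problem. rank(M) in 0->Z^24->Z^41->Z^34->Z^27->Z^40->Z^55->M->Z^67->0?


Alt sum=0:
(-1)^0*24 + (-1)^1*41 + (-1)^2*34 + (-1)^3*27 + (-1)^4*40 + (-1)^5*55 + (-1)^6*? + (-1)^7*67=0
rank(M)=92


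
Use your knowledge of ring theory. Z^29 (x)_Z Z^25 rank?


rank(M(x)N) = rank(M)*rank(N)
29*25 = 725


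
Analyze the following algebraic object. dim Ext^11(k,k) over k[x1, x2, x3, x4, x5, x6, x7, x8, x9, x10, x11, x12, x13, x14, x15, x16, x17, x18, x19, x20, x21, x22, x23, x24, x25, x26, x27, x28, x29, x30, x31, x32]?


C(n,i)=C(32,11)=129024480


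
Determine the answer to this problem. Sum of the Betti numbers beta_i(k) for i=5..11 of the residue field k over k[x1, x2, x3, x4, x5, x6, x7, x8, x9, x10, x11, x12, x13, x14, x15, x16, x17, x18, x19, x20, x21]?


Koszul resolution: beta_i(k)=C(n,i), n=21
C(21,5)=20349, C(21,6)=54264, C(21,7)=116280, C(21,8)=203490, C(21,9)=293930, C(21,10)=352716, C(21,11)=352716
Sum=1393745


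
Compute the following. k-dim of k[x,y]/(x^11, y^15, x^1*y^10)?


k[x,y]/I, I = (x^11, y^15, x^1*y^10)
Rect: 11x15=165. Corner: (11-1)x(15-10)=50.
dim = 165-50 = 115


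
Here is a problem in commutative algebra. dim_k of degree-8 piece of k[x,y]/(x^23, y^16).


k[x,y], I = (x^23, y^16), d = 8
Need i < 23 and d-i < 16.
Range: 0 <= i <= 8.
H(8) = 9


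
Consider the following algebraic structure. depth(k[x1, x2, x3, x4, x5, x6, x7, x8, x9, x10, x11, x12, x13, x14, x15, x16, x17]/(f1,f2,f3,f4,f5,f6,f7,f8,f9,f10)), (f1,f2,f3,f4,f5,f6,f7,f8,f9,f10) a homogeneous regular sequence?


depth(R)=17
depth(R/I)=17-10=7


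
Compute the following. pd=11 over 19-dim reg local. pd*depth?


pd+depth=19
depth=19-11=8
pd*depth=11*8=88


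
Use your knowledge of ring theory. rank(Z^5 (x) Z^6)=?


rank(M(x)N) = rank(M)*rank(N)
5*6 = 30


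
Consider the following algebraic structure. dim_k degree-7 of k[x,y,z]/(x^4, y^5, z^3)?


Need i<4, j<5, k<3 with i+j+k=7.
For each i, j ranges over max(0,7-i-2)..min(4,7-i):
  i=0: j in [5,4] -> 0
  i=1: j in [4,4] -> 1
  i=2: j in [3,4] -> 2
  i=3: j in [2,4] -> 3
H(7) = 0+1+2+3 = 6


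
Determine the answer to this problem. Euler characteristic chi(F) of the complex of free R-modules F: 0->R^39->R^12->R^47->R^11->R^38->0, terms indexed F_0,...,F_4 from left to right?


chi = sum (-1)^i * rank:
(-1)^0*39=39
(-1)^1*12=-12
(-1)^2*47=47
(-1)^3*11=-11
(-1)^4*38=38
chi=101


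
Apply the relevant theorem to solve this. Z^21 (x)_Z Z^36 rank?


rank(M(x)N) = rank(M)*rank(N)
21*36 = 756


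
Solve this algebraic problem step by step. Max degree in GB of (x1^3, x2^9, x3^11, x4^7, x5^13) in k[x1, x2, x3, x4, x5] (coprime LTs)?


Pure powers, coprime LTs => already GB.
Degrees: 3, 9, 11, 7, 13
Max=13


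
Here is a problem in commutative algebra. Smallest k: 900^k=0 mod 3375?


900^k mod 3375:
k=1: 900
k=2: 0
First zero at k = 2


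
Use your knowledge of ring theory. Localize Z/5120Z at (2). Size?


2-primary part: 5120=2^10*5
Size=2^10=1024


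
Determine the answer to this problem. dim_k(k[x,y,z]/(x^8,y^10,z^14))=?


Basis: x^iy^jz^k, i<8,j<10,k<14
8*10*14=1120


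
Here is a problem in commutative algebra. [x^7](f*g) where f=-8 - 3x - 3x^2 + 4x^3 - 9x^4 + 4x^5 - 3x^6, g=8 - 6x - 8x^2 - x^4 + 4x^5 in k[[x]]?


[x^7] = sum a_i*b_j, i+j=7
  -3*4=-12
  4*-1=-4
  4*-8=-32
  -3*-6=18
Sum=-30


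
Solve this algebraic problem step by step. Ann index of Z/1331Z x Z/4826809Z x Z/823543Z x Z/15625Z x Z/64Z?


Exponent = lcm of the cyclic orders; pairwise coprime => product.
11^3*13^6*7^7*5^6*2^6=1331*4826809*823543*15625*64=5290837821265997000000


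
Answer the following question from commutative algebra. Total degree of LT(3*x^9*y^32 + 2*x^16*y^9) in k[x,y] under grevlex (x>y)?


LT: 3*x^9*y^32
deg_x=9, deg_y=32
Total=9+32=41


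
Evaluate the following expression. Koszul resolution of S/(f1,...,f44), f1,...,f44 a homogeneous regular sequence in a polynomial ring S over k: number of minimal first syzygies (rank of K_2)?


Regular sequence => Koszul complex is the minimal free resolution.
Syz_1 minimally generated by Koszul relations f_i*e_j - f_j*e_i (i<j): mu(Syz_1) = beta_2 = C(m,2) = m(m-1)/2
m=44
44*43/2 = 946


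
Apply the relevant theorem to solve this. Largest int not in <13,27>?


gcd(13,27)=1 => F=ab-a-b=13*27-13-27=351-40=311


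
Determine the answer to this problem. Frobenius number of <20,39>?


gcd(20,39)=1 => F=ab-a-b=20*39-20-39=780-59=721


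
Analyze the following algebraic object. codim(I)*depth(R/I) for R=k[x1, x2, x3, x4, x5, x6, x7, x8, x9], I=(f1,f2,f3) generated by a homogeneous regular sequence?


codim=3, depth=dim(R/I)=9-3=6
Product=3*6=18


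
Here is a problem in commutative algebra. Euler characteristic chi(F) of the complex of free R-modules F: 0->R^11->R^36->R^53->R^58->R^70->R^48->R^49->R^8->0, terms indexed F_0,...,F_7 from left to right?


chi = sum (-1)^i * rank:
(-1)^0*11=11
(-1)^1*36=-36
(-1)^2*53=53
(-1)^3*58=-58
(-1)^4*70=70
(-1)^5*48=-48
(-1)^6*49=49
(-1)^7*8=-8
chi=33


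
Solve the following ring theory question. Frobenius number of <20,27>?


gcd(20,27)=1 => F=ab-a-b=20*27-20-27=540-47=493


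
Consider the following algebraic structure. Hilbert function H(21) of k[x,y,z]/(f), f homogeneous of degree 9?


C(23,2)-C(14,2)=253-91=162


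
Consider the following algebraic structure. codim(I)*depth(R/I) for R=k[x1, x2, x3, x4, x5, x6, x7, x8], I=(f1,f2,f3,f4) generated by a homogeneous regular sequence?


codim=4, depth=dim(R/I)=8-4=4
Product=4*4=16


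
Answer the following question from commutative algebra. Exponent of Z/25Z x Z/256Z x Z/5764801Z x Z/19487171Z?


Exponent = lcm of the cyclic orders; pairwise coprime => product.
5^2*2^8*7^8*11^7=25*256*5764801*19487171=718973842355014400


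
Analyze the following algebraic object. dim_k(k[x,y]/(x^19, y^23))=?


Basis: x^i*y^j, i<19, j<23
19*23=437


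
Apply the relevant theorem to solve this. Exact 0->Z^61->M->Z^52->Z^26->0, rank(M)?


Alt sum=0:
(-1)^0*61 + (-1)^1*? + (-1)^2*52 + (-1)^3*26=0
rank(M)=87


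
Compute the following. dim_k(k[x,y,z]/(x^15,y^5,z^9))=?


Basis: x^iy^jz^k, i<15,j<5,k<9
15*5*9=675


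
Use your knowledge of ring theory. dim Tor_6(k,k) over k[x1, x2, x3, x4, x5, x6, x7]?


Koszul: C(n,i)=C(7,6)=7


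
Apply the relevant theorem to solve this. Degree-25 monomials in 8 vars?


C(d+n-1,n-1)=C(32,7)=3365856


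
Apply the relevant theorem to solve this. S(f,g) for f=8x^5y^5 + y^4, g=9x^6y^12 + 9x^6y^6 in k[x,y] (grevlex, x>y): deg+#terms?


LT(f)=8x^5y^5, LT(g)=9x^6y^12
lcm(LM)=x^6y^12
S(f,g) (scaled by 72 to clear denominators) = 9xy^7*f - 8*g = -72x^6y^6 + 9xy^11
2 terms, deg 12.
12+2=14


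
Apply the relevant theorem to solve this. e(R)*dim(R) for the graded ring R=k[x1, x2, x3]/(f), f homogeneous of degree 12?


e(R)=deg(f)=12, dim(R)=3-1=2
e*dim=12*2=24


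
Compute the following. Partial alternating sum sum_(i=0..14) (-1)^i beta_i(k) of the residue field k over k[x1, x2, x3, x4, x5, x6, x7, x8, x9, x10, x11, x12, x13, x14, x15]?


Koszul resolution: beta_i(k)=C(n,i), n=15
sum_(i=0..p) (-1)^i C(n,i) = (-1)^p C(n-1,p)
(-1)^14*C(14,14) = (-1)^14*1 = 1


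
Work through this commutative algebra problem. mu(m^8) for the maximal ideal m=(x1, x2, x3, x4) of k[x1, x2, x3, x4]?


Graded Nakayama: mu(m^d) = dim_k (m^d/m^(d+1)) = #degree-8 monomials in 4 vars
C(n+d-1,d)=C(11,8)=165


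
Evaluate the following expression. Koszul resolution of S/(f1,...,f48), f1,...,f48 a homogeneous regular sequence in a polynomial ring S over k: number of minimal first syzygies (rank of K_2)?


Regular sequence => Koszul complex is the minimal free resolution.
Syz_1 minimally generated by Koszul relations f_i*e_j - f_j*e_i (i<j): mu(Syz_1) = beta_2 = C(m,2) = m(m-1)/2
m=48
48*47/2 = 1128


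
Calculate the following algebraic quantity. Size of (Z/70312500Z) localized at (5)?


5-primary part: 70312500=5^9*36
Size=5^9=1953125


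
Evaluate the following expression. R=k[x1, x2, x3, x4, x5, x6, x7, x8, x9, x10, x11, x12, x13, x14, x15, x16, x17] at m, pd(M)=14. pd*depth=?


pd+depth=17
depth=17-14=3
pd*depth=14*3=42


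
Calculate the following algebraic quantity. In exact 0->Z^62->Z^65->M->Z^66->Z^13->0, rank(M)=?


Alt sum=0:
(-1)^0*62 + (-1)^1*65 + (-1)^2*? + (-1)^3*66 + (-1)^4*13=0
rank(M)=56


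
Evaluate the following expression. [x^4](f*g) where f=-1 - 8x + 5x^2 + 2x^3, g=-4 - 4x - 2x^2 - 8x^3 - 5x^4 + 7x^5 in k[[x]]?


[x^4] = sum a_i*b_j, i+j=4
  -1*-5=5
  -8*-8=64
  5*-2=-10
  2*-4=-8
Sum=51


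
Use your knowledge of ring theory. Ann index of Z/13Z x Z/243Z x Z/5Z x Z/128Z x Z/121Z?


Exponent = lcm of the cyclic orders; pairwise coprime => product.
13^1*3^5*5^1*2^7*11^2=13*243*5*128*121=244632960


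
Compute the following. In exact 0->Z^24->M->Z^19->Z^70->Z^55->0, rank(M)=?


Alt sum=0:
(-1)^0*24 + (-1)^1*? + (-1)^2*19 + (-1)^3*70 + (-1)^4*55=0
rank(M)=28


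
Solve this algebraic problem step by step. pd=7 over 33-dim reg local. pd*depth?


pd+depth=33
depth=33-7=26
pd*depth=7*26=182


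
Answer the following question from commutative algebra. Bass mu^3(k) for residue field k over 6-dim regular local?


C(n,i)=C(6,3)=20


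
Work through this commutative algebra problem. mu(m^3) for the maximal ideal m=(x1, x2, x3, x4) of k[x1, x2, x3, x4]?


Graded Nakayama: mu(m^d) = dim_k (m^d/m^(d+1)) = #degree-3 monomials in 4 vars
C(n+d-1,d)=C(6,3)=20


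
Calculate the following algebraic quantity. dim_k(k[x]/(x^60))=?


Basis: 1,x,...,x^59
dim=60


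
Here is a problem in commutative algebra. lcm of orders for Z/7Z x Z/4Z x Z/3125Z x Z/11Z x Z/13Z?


Exponent = lcm of the cyclic orders; pairwise coprime => product.
7^1*2^2*5^5*11^1*13^1=7*4*3125*11*13=12512500


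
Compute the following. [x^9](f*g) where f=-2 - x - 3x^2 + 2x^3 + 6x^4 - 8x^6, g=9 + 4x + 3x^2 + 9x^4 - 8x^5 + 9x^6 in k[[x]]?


[x^9] = sum a_i*b_j, i+j=9
  2*9=18
  6*-8=-48
Sum=-30


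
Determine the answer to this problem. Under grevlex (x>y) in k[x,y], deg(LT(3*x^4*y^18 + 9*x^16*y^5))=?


LT: 3*x^4*y^18
deg_x=4, deg_y=18
Total=4+18=22


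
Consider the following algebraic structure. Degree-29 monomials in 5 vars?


C(d+n-1,n-1)=C(33,4)=40920


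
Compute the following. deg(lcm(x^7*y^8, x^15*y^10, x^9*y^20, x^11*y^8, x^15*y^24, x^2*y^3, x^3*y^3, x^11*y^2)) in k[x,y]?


lcm = componentwise max:
x: max(7,15,9,11,15,2,3,11)=15
y: max(8,10,20,8,24,3,3,2)=24
Total=15+24=39


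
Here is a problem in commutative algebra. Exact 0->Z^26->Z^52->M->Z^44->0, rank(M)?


Alt sum=0:
(-1)^0*26 + (-1)^1*52 + (-1)^2*? + (-1)^3*44=0
rank(M)=70


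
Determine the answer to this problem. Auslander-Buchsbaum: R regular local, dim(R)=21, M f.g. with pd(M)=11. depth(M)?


pd+depth=depth(R)=21
depth=21-11=10


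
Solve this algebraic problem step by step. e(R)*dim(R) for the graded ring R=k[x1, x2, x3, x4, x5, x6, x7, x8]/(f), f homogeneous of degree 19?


e(R)=deg(f)=19, dim(R)=8-1=7
e*dim=19*7=133


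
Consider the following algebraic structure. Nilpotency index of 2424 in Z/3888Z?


2424^k mod 3888:
k=1: 2424
k=2: 1008
k=3: 1728
k=4: 1296
k=5: 0
First zero at k = 5


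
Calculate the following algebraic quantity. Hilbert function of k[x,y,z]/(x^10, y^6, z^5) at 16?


Need i<10, j<6, k<5 with i+j+k=16.
For each i, j ranges over max(0,16-i-4)..min(5,16-i):
  i=0: j in [12,5] -> 0
  i=1: j in [11,5] -> 0
  i=2: j in [10,5] -> 0
  i=3: j in [9,5] -> 0
  i=4: j in [8,5] -> 0
  i=5: j in [7,5] -> 0
  i=6: j in [6,5] -> 0
  i=7: j in [5,5] -> 1
  i=8: j in [4,5] -> 2
  i=9: j in [3,5] -> 3
H(16) = 0+0+0+0+0+0+0+1+2+3 = 6


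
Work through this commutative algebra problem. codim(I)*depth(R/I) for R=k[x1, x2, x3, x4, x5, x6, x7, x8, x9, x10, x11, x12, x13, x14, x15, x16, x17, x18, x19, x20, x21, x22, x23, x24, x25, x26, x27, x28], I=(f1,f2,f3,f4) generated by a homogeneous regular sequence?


codim=4, depth=dim(R/I)=28-4=24
Product=4*24=96


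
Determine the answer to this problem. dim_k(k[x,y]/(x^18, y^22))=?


Basis: x^i*y^j, i<18, j<22
18*22=396


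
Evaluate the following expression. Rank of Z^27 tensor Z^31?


rank(M(x)N) = rank(M)*rank(N)
27*31 = 837


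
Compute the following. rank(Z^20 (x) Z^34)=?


rank(M(x)N) = rank(M)*rank(N)
20*34 = 680


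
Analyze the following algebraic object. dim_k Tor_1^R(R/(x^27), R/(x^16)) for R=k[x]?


Tor_1(R/I,R/J)=(I cap J)/IJ=(x^27)/(x^43)
dim=43-27=min(27,16)=16


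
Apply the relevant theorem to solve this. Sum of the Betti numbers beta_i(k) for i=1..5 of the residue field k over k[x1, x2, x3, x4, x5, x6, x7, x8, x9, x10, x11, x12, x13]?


Koszul resolution: beta_i(k)=C(n,i), n=13
C(13,1)=13, C(13,2)=78, C(13,3)=286, C(13,4)=715, C(13,5)=1287
Sum=2379


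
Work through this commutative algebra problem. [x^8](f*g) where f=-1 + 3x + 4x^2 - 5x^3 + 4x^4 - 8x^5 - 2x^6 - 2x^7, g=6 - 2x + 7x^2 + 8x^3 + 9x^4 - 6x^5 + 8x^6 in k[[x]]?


[x^8] = sum a_i*b_j, i+j=8
  4*8=32
  -5*-6=30
  4*9=36
  -8*8=-64
  -2*7=-14
  -2*-2=4
Sum=24


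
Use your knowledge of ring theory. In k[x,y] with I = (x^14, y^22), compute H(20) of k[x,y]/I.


k[x,y], I = (x^14, y^22), d = 20
Need i < 14 and d-i < 22.
Range: 0 <= i <= 13.
H(20) = 14


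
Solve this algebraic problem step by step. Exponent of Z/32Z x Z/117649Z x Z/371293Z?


Exponent = lcm of the cyclic orders; pairwise coprime => product.
2^5*7^6*13^5=32*117649*371293=1397832005024


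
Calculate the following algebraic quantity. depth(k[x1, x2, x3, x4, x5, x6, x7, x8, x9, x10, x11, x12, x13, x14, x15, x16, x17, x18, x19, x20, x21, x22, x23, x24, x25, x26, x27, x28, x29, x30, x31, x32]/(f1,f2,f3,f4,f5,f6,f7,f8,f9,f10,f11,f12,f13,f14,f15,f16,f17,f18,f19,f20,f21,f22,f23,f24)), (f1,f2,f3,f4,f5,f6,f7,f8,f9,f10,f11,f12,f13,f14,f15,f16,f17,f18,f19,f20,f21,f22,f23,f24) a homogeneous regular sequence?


depth(R)=32
depth(R/I)=32-24=8
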